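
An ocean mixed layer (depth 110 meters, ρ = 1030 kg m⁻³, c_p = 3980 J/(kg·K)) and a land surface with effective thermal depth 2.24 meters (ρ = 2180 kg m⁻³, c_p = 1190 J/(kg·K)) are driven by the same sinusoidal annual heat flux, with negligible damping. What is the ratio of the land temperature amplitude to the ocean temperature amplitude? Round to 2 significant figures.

C_ocean = 1030 × 3980 × 110 = 4.51×10^8 J/(m²·K).
C_land = 2180 × 1190 × 2.24 = 5.81×10^6 J/(m²·K).
Undamped amplitude ∝ 1/C, so A_land/A_ocean = C_ocean/C_land = 77.6.

78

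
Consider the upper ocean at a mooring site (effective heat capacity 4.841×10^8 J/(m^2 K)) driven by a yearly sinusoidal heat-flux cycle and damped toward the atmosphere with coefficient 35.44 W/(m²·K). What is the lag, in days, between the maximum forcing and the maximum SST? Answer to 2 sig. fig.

Areal heat capacity C = 4.841×10^8 J/(m^2 K) (given).
ω = 2π / 3.15×10^7 s = 1.99×10^-7 s⁻¹.
Phase lag φ = arctan(Cω/λ) = arctan(96.5/35.44) = 1.22 rad.
Time lag = φ / ω = 1.22 / 1.99×10^-7 = 6.12×10^6 s = 70.8 days.

71 days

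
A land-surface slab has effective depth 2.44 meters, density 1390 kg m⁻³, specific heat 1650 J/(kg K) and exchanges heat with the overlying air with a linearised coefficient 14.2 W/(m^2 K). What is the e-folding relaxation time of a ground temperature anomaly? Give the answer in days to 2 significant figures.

Areal heat capacity C = ρ c_p D = 1390 × 1650 × 2.44 = 5.60×10^6 J m⁻² K⁻¹.
Relaxation time τ = C / λ = 5.60×10^6 / 14.2 = 3.94×10^5 s.
In days: 3.94×10^5 s / (86400 s/day) = 4.56 days.

4.6 days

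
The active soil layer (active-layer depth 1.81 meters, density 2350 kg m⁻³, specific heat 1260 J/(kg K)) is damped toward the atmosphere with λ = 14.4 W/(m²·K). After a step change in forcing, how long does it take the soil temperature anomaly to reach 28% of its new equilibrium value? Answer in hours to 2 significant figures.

Areal heat capacity C = ρ c_p D = 2350 × 1260 × 1.81 = 5.36×10^6 J m⁻² K⁻¹.
τ = C / λ = 5.36×10^6 / 14.4 = 3.72×10^5 s.
Fraction reached: 1 − e^(−t/τ) = 0.28 ⇒ t = −τ ln(1 − 0.28) = τ × 0.329.
t = 1.22×10^5 s = 34.0 hours.

34 hours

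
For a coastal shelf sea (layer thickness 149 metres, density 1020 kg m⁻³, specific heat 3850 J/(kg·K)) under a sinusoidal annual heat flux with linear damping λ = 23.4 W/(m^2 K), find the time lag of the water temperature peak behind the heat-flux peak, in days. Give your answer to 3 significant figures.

79.7 days

Areal heat capacity C = ρ c_p D = 1020 × 3850 × 149 = 5.85×10^8 J/(m^2 K).
ω = 2π / 3.15×10^7 s = 1.99×10^-7 s⁻¹.
Phase lag φ = arctan(Cω/λ) = arctan(117/23.4) = 1.37 rad.
Time lag = φ / ω = 1.37 / 1.99×10^-7 = 6.89×10^6 s = 79.7 days.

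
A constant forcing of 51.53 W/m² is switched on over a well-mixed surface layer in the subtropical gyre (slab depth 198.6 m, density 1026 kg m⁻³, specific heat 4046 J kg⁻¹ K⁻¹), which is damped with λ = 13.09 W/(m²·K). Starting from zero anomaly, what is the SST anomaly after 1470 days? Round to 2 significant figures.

3.4 K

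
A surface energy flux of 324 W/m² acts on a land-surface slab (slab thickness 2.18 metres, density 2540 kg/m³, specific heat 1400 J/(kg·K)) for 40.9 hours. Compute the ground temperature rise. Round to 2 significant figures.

Areal heat capacity C = ρ c_p D = 2540 × 1400 × 2.18 = 7.75×10^6 J/(m^2 K).
Net heat input Q = F Δt = 324 × (40.9 hours × 3600 s/hour) = 4.77×10^7 J/m².
ΔT = Q / C = 4.77×10^7 / 7.75×10^6 = 6.15 K.

6.2 K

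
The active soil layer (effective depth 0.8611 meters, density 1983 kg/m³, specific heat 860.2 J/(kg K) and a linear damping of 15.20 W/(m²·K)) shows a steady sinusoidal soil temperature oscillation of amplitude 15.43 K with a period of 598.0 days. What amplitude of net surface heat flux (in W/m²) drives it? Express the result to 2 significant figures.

230

Areal heat capacity C = ρ c_p D = 1983 × 860.2 × 0.8611 = 1.47×10^6 J m⁻² K⁻¹.
ω = 2π / 5.17×10^7 s = 1.22×10^-7 s⁻¹.
√((Cω)² + λ²) = √((0.179)² + 15.20²) = 15.2 W/(m²·K).
F₀ = A × √((Cω)²+λ²) = 15.43 × 15.2 = 235 W/m².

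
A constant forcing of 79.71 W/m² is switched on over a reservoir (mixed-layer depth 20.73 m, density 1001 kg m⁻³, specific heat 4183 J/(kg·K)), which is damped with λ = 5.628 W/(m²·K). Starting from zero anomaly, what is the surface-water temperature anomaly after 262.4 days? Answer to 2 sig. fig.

11 K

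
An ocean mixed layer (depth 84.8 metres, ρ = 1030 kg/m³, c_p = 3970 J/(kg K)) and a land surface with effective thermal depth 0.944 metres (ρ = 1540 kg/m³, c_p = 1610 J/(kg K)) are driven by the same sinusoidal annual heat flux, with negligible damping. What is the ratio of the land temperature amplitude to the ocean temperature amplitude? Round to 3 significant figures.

C_ocean = 1030 × 3970 × 84.8 = 3.47×10^8 J/(m²·K).
C_land = 1540 × 1610 × 0.944 = 2.34×10^6 J/(m²·K).
Undamped amplitude ∝ 1/C, so A_land/A_ocean = C_ocean/C_land = 148.

148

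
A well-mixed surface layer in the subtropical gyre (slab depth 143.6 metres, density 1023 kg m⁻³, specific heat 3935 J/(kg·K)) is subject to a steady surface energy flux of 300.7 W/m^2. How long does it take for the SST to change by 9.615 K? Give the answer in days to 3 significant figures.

Areal heat capacity C = ρ c_p D = 1023 × 3935 × 143.6 = 5.78×10^8 J m⁻² K⁻¹.
Time required: Δt = C ΔT / F = 5.78×10^8 × 9.615 / 300.7 = 1.85×10^7 s.
In days: 1.85×10^7 s / (86400 s/day) = 214 days.

214 days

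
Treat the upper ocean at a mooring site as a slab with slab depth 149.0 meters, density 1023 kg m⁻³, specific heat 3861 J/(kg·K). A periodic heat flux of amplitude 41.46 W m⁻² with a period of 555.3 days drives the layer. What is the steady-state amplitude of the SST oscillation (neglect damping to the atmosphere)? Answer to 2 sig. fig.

0.54 K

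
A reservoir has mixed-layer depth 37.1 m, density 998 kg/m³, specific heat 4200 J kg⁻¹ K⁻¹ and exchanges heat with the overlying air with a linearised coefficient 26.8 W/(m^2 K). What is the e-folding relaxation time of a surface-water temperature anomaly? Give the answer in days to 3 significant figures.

67.2 days

Areal heat capacity C = ρ c_p D = 998 × 4200 × 37.1 = 1.56×10^8 J/(m^2 K).
Relaxation time τ = C / λ = 1.56×10^8 / 26.8 = 5.80×10^6 s.
In days: 5.80×10^6 s / (86400 s/day) = 67.2 days.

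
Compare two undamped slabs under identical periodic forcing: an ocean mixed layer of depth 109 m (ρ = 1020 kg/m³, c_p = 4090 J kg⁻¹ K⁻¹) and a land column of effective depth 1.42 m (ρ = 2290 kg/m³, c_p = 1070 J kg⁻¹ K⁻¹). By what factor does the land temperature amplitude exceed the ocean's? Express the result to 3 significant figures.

131

C_ocean = 1020 × 4090 × 109 = 4.55×10^8 J/(m²·K).
C_land = 2290 × 1070 × 1.42 = 3.48×10^6 J/(m²·K).
Undamped amplitude ∝ 1/C, so A_land/A_ocean = C_ocean/C_land = 131.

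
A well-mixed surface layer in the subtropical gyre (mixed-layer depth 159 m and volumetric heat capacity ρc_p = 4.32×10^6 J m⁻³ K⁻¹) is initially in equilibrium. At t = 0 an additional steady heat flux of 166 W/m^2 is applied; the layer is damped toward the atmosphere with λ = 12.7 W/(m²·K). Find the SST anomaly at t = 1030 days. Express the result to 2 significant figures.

11 K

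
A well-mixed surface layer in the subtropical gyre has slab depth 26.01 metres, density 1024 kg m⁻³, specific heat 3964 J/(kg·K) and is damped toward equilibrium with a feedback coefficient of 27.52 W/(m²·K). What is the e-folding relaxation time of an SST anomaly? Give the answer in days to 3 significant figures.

Areal heat capacity C = ρ c_p D = 1024 × 3964 × 26.01 = 1.06×10^8 J/(m²·K).
Relaxation time τ = C / λ = 1.06×10^8 / 27.52 = 3.84×10^6 s.
In days: 3.84×10^6 s / (86400 s/day) = 44.4 days.

44.4 days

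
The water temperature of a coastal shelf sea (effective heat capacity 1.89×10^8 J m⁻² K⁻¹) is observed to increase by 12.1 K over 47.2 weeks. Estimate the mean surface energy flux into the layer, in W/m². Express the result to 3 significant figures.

80.1

Areal heat capacity C = 1.89×10^8 J m⁻² K⁻¹ (given).
Required heat per unit area: Q = C ΔT = 1.89×10^8 × 12.1 = 2.29×10^9 J/m².
Flux F = Q / Δt = 2.29×10^9 / 2.85×10^7 s = 80.1 W/m².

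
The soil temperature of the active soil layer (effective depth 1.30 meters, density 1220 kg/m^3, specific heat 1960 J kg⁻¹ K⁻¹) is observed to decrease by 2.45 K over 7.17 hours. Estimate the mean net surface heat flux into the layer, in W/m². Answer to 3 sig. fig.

Areal heat capacity C = ρ c_p D = 1220 × 1960 × 1.30 = 3.11×10^6 J m⁻² K⁻¹.
Required heat per unit area: Q = C ΔT = 3.11×10^6 × -2.45 = -7.62×10^6 J/m².
Flux F = Q / Δt = -7.62×10^6 / 25800 s = -295 W/m².

-295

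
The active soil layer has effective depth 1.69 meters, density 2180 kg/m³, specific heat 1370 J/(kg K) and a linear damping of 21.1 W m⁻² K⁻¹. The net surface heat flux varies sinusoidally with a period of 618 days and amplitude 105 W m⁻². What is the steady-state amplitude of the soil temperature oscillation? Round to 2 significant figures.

Areal heat capacity C = ρ c_p D = 2180 × 1370 × 1.69 = 5.05×10^6 J/(m^2 K).
Angular frequency ω = 2π / T = 2π / 5.34×10^7 s = 1.18×10^-7 s⁻¹.
√((Cω)² + λ²) = √((0.594)² + 21.1²) = 21.1 W/(m²·K).
Amplitude A = F₀ / √((Cω)²+λ²) = 105 / 21.1 = 4.97 K.

5.0 K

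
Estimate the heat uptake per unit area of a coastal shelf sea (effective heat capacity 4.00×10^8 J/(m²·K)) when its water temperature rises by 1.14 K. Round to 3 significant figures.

4.56×10^8

Areal heat capacity C = 4.00×10^8 J/(m²·K) (given).
ΔQ = C ΔT = 4.00×10^8 × 1.14 = 4.56×10^8 J/m².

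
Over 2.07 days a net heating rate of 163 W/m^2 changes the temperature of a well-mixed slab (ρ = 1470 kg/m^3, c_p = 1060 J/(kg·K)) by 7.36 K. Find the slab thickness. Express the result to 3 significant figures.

Heat input Q = F Δt = 163 × 1.79×10^5 s = 2.92×10^7 J/m².
Required areal heat capacity C = Q / ΔT = 3.96×10^6 J/(m²·K).
Depth D = C / (ρ c_p) = 3.96×10^6 / (1470 × 1060) = 2.54 m.

2.54 m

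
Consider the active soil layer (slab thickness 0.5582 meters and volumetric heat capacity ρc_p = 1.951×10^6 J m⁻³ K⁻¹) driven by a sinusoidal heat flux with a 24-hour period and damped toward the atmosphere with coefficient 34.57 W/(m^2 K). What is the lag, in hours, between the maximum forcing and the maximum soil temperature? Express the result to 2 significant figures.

4.4 hours

Areal heat capacity C = ρc_p × D = 1.951×10^6 × 0.5582 = 1.09×10^6 J/(m²·K).
ω = 2π / 86400 s = 7.27×10^-5 s⁻¹.
Phase lag φ = arctan(Cω/λ) = arctan(79.2/34.57) = 1.16 rad.
Time lag = φ / ω = 1.16 / 7.27×10^-5 = 15900 s = 4.43 hours.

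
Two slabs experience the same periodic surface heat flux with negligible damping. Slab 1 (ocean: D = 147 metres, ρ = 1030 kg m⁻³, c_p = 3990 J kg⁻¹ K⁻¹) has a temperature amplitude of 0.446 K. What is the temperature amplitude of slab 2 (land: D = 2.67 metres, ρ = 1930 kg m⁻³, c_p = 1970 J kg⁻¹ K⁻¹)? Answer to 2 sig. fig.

27 K

C_ocean = 6.04×10^8 J/(m²·K); C_land = 1.02×10^7 J/(m²·K).
A ∝ 1/C ⇒ A_land = A_ocean × C_ocean/C_land = 0.446 × 59.5 = 26.5 K.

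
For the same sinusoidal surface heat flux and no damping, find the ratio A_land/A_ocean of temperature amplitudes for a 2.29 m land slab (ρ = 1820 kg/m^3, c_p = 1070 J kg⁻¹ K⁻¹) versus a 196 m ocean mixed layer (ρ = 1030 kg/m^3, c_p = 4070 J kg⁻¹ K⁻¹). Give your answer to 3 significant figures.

C_ocean = 1030 × 4070 × 196 = 8.22×10^8 J/(m²·K).
C_land = 1820 × 1070 × 2.29 = 4.46×10^6 J/(m²·K).
Undamped amplitude ∝ 1/C, so A_land/A_ocean = C_ocean/C_land = 184.

184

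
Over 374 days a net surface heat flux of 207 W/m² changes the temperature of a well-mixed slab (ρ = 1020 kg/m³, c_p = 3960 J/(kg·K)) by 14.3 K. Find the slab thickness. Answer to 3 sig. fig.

116 m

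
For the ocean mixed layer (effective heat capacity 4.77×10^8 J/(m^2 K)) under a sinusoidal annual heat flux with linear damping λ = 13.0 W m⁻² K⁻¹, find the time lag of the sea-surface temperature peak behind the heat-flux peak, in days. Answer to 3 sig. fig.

83.4 days

Areal heat capacity C = 4.77×10^8 J/(m^2 K) (given).
ω = 2π / 3.15×10^7 s = 1.99×10^-7 s⁻¹.
Phase lag φ = arctan(Cω/λ) = arctan(95.0/13.0) = 1.43 rad.
Time lag = φ / ω = 1.43 / 1.99×10^-7 = 7.20×10^6 s = 83.4 days.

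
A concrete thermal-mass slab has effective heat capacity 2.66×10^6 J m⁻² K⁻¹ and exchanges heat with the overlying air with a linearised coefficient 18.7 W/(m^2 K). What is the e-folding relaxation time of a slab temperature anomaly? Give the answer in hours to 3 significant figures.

39.5 hours

Areal heat capacity C = 2.66×10^6 J m⁻² K⁻¹ (given).
Relaxation time τ = C / λ = 2.66×10^6 / 18.7 = 1.42×10^5 s.
In hours: 1.42×10^5 s / (3600 s/hour) = 39.5 hours.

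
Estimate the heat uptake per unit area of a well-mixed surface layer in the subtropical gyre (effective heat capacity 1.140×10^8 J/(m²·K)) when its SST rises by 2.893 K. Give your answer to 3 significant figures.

Areal heat capacity C = 1.140×10^8 J/(m²·K) (given).
ΔQ = C ΔT = 1.14×10^8 × 2.893 = 3.30×10^8 J/m².

3.30×10^8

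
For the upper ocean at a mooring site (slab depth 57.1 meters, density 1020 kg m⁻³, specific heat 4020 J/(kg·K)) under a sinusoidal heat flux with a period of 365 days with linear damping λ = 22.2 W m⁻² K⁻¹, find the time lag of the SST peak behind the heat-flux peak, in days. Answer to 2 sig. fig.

65 days

Areal heat capacity C = ρ c_p D = 1020 × 4020 × 57.1 = 2.34×10^8 J/(m^2 K).
ω = 2π / 3.15×10^7 s = 1.99×10^-7 s⁻¹.
Phase lag φ = arctan(Cω/λ) = arctan(46.6/22.2) = 1.13 rad.
Time lag = φ / ω = 1.13 / 1.99×10^-7 = 5.65×10^6 s = 65.4 days.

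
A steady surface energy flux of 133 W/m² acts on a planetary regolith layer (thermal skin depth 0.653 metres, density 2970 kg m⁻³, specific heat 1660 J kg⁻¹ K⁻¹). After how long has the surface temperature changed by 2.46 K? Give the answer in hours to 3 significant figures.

16.5 hours

Areal heat capacity C = ρ c_p D = 2970 × 1660 × 0.653 = 3.22×10^6 J/(m^2 K).
Time required: Δt = C ΔT / F = 3.22×10^6 × 2.46 / 133 = 59500 s.
In hours: 59500 s / (3600 s/hour) = 16.5 hours.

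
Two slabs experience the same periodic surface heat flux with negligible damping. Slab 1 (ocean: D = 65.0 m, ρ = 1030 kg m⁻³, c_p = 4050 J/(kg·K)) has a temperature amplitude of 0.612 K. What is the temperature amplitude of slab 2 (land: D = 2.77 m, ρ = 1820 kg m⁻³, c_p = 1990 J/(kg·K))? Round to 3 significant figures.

16.5 K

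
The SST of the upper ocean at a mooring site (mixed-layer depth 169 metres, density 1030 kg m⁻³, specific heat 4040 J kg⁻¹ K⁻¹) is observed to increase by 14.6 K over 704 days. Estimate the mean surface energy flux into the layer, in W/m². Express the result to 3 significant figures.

Areal heat capacity C = ρ c_p D = 1030 × 4040 × 169 = 7.03×10^8 J m⁻² K⁻¹.
Required heat per unit area: Q = C ΔT = 7.03×10^8 × 14.6 = 1.03×10^10 J/m².
Flux F = Q / Δt = 1.03×10^10 / 6.08×10^7 s = 169 W/m².

169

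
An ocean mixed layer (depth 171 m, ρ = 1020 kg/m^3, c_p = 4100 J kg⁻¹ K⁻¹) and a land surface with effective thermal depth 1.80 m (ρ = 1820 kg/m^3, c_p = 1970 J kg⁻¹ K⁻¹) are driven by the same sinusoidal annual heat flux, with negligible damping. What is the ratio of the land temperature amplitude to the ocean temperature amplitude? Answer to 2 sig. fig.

C_ocean = 1020 × 4100 × 171 = 7.15×10^8 J/(m²·K).
C_land = 1820 × 1970 × 1.80 = 6.45×10^6 J/(m²·K).
Undamped amplitude ∝ 1/C, so A_land/A_ocean = C_ocean/C_land = 111.

110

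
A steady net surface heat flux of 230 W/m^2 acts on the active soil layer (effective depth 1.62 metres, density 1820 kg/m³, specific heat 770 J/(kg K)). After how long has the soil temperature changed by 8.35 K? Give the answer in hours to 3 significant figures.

22.9 hours

Areal heat capacity C = ρ c_p D = 1820 × 770 × 1.62 = 2.27×10^6 J/(m^2 K).
Time required: Δt = C ΔT / F = 2.27×10^6 × 8.35 / 230 = 82400 s.
In hours: 82400 s / (3600 s/hour) = 22.9 hours.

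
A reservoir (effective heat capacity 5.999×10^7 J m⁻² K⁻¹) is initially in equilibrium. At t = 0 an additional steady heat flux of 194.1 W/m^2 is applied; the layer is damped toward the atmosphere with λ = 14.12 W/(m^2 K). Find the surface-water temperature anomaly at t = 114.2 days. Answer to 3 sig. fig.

Areal heat capacity C = 5.999×10^7 J m⁻² K⁻¹ (given).
τ = C / λ = 6.00×10^7 / 14.12 = 4.25×10^6 s.
Equilibrium anomaly ΔT_eq = F / λ = 194.1 / 14.12 = 13.7 K.
t = 114.2 days = 9.87×10^6 s, so t/τ = 2.32.
ΔT(t) = ΔT_eq (1 − e^(−t/τ)) = 13.7 × (1 − e^−2.32) = 12.4 K.

12.4 K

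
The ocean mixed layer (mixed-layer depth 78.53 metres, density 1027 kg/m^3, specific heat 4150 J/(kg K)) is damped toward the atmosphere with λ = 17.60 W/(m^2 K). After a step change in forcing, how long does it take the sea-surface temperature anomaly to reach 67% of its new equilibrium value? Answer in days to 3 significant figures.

244 days

Areal heat capacity C = ρ c_p D = 1027 × 4150 × 78.53 = 3.35×10^8 J m⁻² K⁻¹.
τ = C / λ = 3.35×10^8 / 17.60 = 1.90×10^7 s.
Fraction reached: 1 − e^(−t/τ) = 0.67 ⇒ t = −τ ln(1 − 0.67) = τ × 1.11.
t = 2.11×10^7 s = 244 days.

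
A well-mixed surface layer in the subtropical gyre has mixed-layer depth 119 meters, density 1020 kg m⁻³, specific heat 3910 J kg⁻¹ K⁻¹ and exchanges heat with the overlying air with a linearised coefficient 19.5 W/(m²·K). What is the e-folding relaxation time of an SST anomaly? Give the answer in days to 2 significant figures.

Areal heat capacity C = ρ c_p D = 1020 × 3910 × 119 = 4.75×10^8 J/(m²·K).
Relaxation time τ = C / λ = 4.75×10^8 / 19.5 = 2.43×10^7 s.
In days: 2.43×10^7 s / (86400 s/day) = 282 days.

280 days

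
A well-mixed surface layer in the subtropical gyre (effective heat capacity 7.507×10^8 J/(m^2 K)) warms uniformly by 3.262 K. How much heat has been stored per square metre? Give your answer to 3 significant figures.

2.45×10^9

Areal heat capacity C = 7.507×10^8 J/(m^2 K) (given).
ΔQ = C ΔT = 7.51×10^8 × 3.262 = 2.45×10^9 J/m².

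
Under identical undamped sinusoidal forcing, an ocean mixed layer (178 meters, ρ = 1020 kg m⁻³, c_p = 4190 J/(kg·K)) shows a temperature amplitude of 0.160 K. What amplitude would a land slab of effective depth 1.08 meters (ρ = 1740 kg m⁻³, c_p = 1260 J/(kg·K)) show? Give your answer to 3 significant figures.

C_ocean = 7.61×10^8 J/(m²·K); C_land = 2.37×10^6 J/(m²·K).
A ∝ 1/C ⇒ A_land = A_ocean × C_ocean/C_land = 0.160 × 321 = 51.4 K.

51.4 K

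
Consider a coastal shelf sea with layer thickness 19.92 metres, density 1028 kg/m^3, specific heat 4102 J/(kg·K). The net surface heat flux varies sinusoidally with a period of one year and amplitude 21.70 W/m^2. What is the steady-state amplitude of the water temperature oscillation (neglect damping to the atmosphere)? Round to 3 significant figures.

1.30 K

Areal heat capacity C = ρ c_p D = 1028 × 4102 × 19.92 = 8.40×10^7 J/(m^2 K).
Angular frequency ω = 2π / T = 2π / 3.15×10^7 s = 1.99×10^-7 s⁻¹.
Cω = 8.40×10^7 × 1.99×10^-7 = 16.7 W/(m²·K).
Amplitude A = F₀ / (Cω) = 21.70 / 16.7 = 1.30 K.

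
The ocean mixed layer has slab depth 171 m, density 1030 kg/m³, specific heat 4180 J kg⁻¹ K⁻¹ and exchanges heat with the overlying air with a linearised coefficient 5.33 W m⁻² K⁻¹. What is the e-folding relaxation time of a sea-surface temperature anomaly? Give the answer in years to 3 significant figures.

Areal heat capacity C = ρ c_p D = 1030 × 4180 × 171 = 7.36×10^8 J/(m^2 K).
Relaxation time τ = C / λ = 7.36×10^8 / 5.33 = 1.38×10^8 s.
In years: 1.38×10^8 s / (3.156×10^7 s/year) = 4.38 years.

4.38 years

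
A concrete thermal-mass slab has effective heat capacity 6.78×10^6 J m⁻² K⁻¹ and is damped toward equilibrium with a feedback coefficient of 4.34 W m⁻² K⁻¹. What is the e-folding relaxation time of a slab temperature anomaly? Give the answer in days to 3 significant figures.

Areal heat capacity C = 6.78×10^6 J m⁻² K⁻¹ (given).
Relaxation time τ = C / λ = 6.78×10^6 / 4.34 = 1.56×10^6 s.
In days: 1.56×10^6 s / (86400 s/day) = 18.1 days.

18.1 days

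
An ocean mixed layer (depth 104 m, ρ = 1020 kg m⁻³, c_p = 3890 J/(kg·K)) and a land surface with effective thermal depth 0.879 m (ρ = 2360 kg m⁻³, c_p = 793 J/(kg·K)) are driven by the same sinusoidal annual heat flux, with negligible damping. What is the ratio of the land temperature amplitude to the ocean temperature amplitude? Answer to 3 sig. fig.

C_ocean = 1020 × 3890 × 104 = 4.13×10^8 J/(m²·K).
C_land = 2360 × 793 × 0.879 = 1.65×10^6 J/(m²·K).
Undamped amplitude ∝ 1/C, so A_land/A_ocean = C_ocean/C_land = 251.

251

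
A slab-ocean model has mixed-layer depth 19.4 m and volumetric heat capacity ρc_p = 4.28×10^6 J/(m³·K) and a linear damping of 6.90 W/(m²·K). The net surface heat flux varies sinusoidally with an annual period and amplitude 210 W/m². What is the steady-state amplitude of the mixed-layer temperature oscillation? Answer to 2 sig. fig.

Areal heat capacity C = ρc_p × D = 4.28×10^6 × 19.4 = 8.30×10^7 J m⁻² K⁻¹.
Angular frequency ω = 2π / T = 2π / 3.15×10^7 s = 1.99×10^-7 s⁻¹.
√((Cω)² + λ²) = √((16.5)² + 6.90²) = 17.9 W/(m²·K).
Amplitude A = F₀ / √((Cω)²+λ²) = 210 / 17.9 = 11.7 K.

12 K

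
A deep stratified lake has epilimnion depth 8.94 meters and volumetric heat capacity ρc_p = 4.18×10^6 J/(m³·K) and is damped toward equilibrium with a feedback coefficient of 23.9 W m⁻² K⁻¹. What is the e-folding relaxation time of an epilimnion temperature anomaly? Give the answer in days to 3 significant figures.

Areal heat capacity C = ρc_p × D = 4.18×10^6 × 8.94 = 3.74×10^7 J/(m^2 K).
Relaxation time τ = C / λ = 3.74×10^7 / 23.9 = 1.56×10^6 s.
In days: 1.56×10^6 s / (86400 s/day) = 18.1 days.

18.1 days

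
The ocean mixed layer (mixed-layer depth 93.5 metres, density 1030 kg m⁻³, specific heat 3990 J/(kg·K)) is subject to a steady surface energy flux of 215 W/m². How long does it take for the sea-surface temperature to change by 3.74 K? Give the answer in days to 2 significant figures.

Areal heat capacity C = ρ c_p D = 1030 × 3990 × 93.5 = 3.84×10^8 J/(m^2 K).
Time required: Δt = C ΔT / F = 3.84×10^8 × 3.74 / 215 = 6.68×10^6 s.
In days: 6.68×10^6 s / (86400 s/day) = 77.4 days.

77 days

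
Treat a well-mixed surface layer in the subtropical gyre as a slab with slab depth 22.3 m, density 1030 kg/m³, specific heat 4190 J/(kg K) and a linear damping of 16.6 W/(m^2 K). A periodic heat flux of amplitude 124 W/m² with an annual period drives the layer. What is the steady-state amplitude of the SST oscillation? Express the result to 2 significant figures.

Areal heat capacity C = ρ c_p D = 1030 × 4190 × 22.3 = 9.62×10^7 J/(m^2 K).
Angular frequency ω = 2π / T = 2π / 3.15×10^7 s = 1.99×10^-7 s⁻¹.
√((Cω)² + λ²) = √((19.2)² + 16.6²) = 25.4 W/(m²·K).
Amplitude A = F₀ / √((Cω)²+λ²) = 124 / 25.4 = 4.89 K.

4.9 K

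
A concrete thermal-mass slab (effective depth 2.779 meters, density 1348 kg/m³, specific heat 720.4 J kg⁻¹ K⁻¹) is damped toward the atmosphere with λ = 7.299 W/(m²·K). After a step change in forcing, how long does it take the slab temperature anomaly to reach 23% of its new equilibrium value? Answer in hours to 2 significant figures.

Areal heat capacity C = ρ c_p D = 1348 × 720.4 × 2.779 = 2.70×10^6 J/(m^2 K).
τ = C / λ = 2.70×10^6 / 7.299 = 3.70×10^5 s.
Fraction reached: 1 − e^(−t/τ) = 0.23 ⇒ t = −τ ln(1 − 0.23) = τ × 0.261.
t = 96600 s = 26.8 hours.

27 hours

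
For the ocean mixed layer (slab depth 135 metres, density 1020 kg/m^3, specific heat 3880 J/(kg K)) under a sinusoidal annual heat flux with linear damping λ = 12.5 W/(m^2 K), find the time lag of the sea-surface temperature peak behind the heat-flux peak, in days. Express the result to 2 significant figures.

Areal heat capacity C = ρ c_p D = 1020 × 3880 × 135 = 5.34×10^8 J m⁻² K⁻¹.
ω = 2π / 3.15×10^7 s = 1.99×10^-7 s⁻¹.
Phase lag φ = arctan(Cω/λ) = arctan(106/12.5) = 1.45 rad.
Time lag = φ / ω = 1.45 / 1.99×10^-7 = 7.30×10^6 s = 84.5 days.

84 days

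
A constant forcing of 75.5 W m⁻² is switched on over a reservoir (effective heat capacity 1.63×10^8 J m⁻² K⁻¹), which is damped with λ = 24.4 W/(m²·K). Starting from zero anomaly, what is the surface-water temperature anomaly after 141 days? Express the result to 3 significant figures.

Areal heat capacity C = 1.63×10^8 J m⁻² K⁻¹ (given).
τ = C / λ = 1.63×10^8 / 24.4 = 6.68×10^6 s.
Equilibrium anomaly ΔT_eq = F / λ = 75.5 / 24.4 = 3.09 K.
t = 141 days = 1.22×10^7 s, so t/τ = 1.82.
ΔT(t) = ΔT_eq (1 − e^(−t/τ)) = 3.09 × (1 − e^−1.82) = 2.59 K.

2.59 K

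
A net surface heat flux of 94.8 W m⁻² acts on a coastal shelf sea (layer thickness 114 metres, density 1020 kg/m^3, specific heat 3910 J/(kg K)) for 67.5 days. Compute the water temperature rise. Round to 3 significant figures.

1.22 K

Areal heat capacity C = ρ c_p D = 1020 × 3910 × 114 = 4.55×10^8 J/(m²·K).
Net heat input Q = F Δt = 94.8 × (67.5 days × 86400 s/day) = 5.53×10^8 J/m².
ΔT = Q / C = 5.53×10^8 / 4.55×10^8 = 1.22 K.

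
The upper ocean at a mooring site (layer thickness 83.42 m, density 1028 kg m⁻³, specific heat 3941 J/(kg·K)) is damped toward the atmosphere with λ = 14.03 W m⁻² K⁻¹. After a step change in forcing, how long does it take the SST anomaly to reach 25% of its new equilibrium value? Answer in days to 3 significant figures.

Areal heat capacity C = ρ c_p D = 1028 × 3941 × 83.42 = 3.38×10^8 J/(m^2 K).
τ = C / λ = 3.38×10^8 / 14.03 = 2.41×10^7 s.
Fraction reached: 1 − e^(−t/τ) = 0.25 ⇒ t = −τ ln(1 − 0.25) = τ × 0.288.
t = 6.93×10^6 s = 80.2 days.

80.2 days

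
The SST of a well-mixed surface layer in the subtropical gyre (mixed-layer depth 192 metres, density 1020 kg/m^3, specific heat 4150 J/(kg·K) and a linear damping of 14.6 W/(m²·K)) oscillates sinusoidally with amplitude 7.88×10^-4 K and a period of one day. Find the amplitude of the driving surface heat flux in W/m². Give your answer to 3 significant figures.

46.6

Areal heat capacity C = ρ c_p D = 1020 × 4150 × 192 = 8.13×10^8 J/(m^2 K).
ω = 2π / 86400 s = 7.27×10^-5 s⁻¹.
√((Cω)² + λ²) = √((59100)² + 14.6²) = 59100 W/(m²·K).
F₀ = A × √((Cω)²+λ²) = 7.88×10^-4 × 59100 = 46.6 W/m².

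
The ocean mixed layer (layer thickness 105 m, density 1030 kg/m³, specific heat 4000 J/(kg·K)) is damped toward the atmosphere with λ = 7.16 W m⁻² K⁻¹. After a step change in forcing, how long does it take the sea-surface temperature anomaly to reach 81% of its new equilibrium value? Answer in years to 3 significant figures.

3.18 years

Areal heat capacity C = ρ c_p D = 1030 × 4000 × 105 = 4.33×10^8 J/(m²·K).
τ = C / λ = 4.33×10^8 / 7.16 = 6.04×10^7 s.
Fraction reached: 1 − e^(−t/τ) = 0.81 ⇒ t = −τ ln(1 − 0.81) = τ × 1.66.
t = 1.00×10^8 s = 3.18 years.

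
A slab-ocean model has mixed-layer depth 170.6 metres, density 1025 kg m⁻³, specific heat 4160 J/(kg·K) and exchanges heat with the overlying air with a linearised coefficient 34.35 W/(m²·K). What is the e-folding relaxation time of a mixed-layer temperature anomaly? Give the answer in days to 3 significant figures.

245 days

Areal heat capacity C = ρ c_p D = 1025 × 4160 × 170.6 = 7.27×10^8 J/(m^2 K).
Relaxation time τ = C / λ = 7.27×10^8 / 34.35 = 2.12×10^7 s.
In days: 2.12×10^7 s / (86400 s/day) = 245 days.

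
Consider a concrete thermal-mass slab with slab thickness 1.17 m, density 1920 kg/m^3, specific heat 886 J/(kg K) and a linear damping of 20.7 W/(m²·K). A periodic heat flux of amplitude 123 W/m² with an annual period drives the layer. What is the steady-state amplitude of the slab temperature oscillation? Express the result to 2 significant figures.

Areal heat capacity C = ρ c_p D = 1920 × 886 × 1.17 = 1.99×10^6 J m⁻² K⁻¹.
Angular frequency ω = 2π / T = 2π / 3.15×10^7 s = 1.99×10^-7 s⁻¹.
√((Cω)² + λ²) = √((0.397)² + 20.7²) = 20.7 W/(m²·K).
Amplitude A = F₀ / √((Cω)²+λ²) = 123 / 20.7 = 5.94 K.

5.9 K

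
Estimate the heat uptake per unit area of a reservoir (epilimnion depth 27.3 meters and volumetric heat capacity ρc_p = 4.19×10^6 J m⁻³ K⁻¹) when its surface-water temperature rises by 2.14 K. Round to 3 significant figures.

Areal heat capacity C = ρc_p × D = 4.19×10^6 × 27.3 = 1.14×10^8 J/(m²·K).
ΔQ = C ΔT = 1.14×10^8 × 2.14 = 2.45×10^8 J/m².

2.45×10^8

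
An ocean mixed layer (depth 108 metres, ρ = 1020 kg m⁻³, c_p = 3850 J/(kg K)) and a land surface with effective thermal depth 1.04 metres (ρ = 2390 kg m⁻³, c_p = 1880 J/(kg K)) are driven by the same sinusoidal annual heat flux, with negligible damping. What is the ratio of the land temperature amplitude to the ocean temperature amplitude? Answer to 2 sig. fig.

C_ocean = 1020 × 3850 × 108 = 4.24×10^8 J/(m²·K).
C_land = 2390 × 1880 × 1.04 = 4.67×10^6 J/(m²·K).
Undamped amplitude ∝ 1/C, so A_land/A_ocean = C_ocean/C_land = 90.8.

91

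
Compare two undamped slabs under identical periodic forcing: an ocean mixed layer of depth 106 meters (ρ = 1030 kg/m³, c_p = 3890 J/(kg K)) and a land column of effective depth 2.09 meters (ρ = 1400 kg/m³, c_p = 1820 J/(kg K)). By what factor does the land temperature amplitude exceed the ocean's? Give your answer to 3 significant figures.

79.8

C_ocean = 1030 × 3890 × 106 = 4.25×10^8 J/(m²·K).
C_land = 1400 × 1820 × 2.09 = 5.33×10^6 J/(m²·K).
Undamped amplitude ∝ 1/C, so A_land/A_ocean = C_ocean/C_land = 79.8.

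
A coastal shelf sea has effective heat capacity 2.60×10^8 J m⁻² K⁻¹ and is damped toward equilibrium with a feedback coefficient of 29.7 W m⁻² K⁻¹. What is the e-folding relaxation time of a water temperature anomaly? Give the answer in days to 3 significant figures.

Areal heat capacity C = 2.60×10^8 J m⁻² K⁻¹ (given).
Relaxation time τ = C / λ = 2.60×10^8 / 29.7 = 8.75×10^6 s.
In days: 8.75×10^6 s / (86400 s/day) = 101 days.

101 days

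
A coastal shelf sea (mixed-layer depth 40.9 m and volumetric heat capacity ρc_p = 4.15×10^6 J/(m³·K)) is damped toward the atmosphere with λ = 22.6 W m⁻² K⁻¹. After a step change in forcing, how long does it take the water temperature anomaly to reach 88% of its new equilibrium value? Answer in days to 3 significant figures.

Areal heat capacity C = ρc_p × D = 4.15×10^6 × 40.9 = 1.70×10^8 J m⁻² K⁻¹.
τ = C / λ = 1.70×10^8 / 22.6 = 7.51×10^6 s.
Fraction reached: 1 − e^(−t/τ) = 0.88 ⇒ t = −τ ln(1 − 0.88) = τ × 2.12.
t = 1.59×10^7 s = 184 days.

184 days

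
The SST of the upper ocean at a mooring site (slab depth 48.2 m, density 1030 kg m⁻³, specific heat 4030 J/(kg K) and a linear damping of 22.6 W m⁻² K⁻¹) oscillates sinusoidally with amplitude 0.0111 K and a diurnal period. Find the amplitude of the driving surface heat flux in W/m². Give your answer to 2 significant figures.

160

Areal heat capacity C = ρ c_p D = 1030 × 4030 × 48.2 = 2.00×10^8 J m⁻² K⁻¹.
ω = 2π / 86400 s = 7.27×10^-5 s⁻¹.
√((Cω)² + λ²) = √((14500)² + 22.6²) = 14500 W/(m²·K).
F₀ = A × √((Cω)²+λ²) = 0.0111 × 14500 = 162 W/m².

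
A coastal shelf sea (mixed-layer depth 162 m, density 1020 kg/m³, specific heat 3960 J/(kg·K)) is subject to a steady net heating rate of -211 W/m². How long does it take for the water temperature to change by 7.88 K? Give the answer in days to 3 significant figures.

Areal heat capacity C = ρ c_p D = 1020 × 3960 × 162 = 6.54×10^8 J/(m^2 K).
Time required: Δt = C ΔT / F = 6.54×10^8 × -7.88 / -211 = 2.44×10^7 s.
In days: 2.44×10^7 s / (86400 s/day) = 283 days.

283 days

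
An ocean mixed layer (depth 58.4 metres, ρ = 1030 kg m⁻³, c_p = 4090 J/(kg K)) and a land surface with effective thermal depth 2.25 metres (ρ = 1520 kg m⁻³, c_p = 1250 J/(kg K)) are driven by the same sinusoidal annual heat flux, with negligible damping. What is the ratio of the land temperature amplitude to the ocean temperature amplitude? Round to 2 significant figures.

C_ocean = 1030 × 4090 × 58.4 = 2.46×10^8 J/(m²·K).
C_land = 1520 × 1250 × 2.25 = 4.28×10^6 J/(m²·K).
Undamped amplitude ∝ 1/C, so A_land/A_ocean = C_ocean/C_land = 57.5.

58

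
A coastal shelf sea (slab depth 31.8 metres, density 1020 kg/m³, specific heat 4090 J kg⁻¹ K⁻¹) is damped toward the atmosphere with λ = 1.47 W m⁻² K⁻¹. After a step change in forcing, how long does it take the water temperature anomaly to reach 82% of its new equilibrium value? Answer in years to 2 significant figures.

4.9 years

Areal heat capacity C = ρ c_p D = 1020 × 4090 × 31.8 = 1.33×10^8 J m⁻² K⁻¹.
τ = C / λ = 1.33×10^8 / 1.47 = 9.02×10^7 s.
Fraction reached: 1 − e^(−t/τ) = 0.82 ⇒ t = −τ ln(1 − 0.82) = τ × 1.71.
t = 1.55×10^8 s = 4.90 years.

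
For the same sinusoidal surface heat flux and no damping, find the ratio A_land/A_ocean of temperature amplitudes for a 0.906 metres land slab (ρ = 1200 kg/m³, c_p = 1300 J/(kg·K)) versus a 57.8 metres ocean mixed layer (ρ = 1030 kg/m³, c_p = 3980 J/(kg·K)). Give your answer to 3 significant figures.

168

C_ocean = 1030 × 3980 × 57.8 = 2.37×10^8 J/(m²·K).
C_land = 1200 × 1300 × 0.906 = 1.41×10^6 J/(m²·K).
Undamped amplitude ∝ 1/C, so A_land/A_ocean = C_ocean/C_land = 168.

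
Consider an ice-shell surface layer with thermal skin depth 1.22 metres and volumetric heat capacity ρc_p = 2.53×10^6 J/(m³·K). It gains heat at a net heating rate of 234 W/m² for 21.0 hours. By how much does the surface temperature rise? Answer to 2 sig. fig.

Areal heat capacity C = ρc_p × D = 2.53×10^6 × 1.22 = 3.09×10^6 J m⁻² K⁻¹.
Net heat input Q = F Δt = 234 × (21.0 hours × 3600 s/hour) = 1.77×10^7 J/m².
ΔT = Q / C = 1.77×10^7 / 3.09×10^6 = 5.73 K.

5.7 K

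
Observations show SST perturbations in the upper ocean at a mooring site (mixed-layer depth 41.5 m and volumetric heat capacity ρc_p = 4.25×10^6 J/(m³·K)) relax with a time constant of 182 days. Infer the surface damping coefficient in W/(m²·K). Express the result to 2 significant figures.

11

Areal heat capacity C = ρc_p × D = 4.25×10^6 × 41.5 = 1.76×10^8 J/(m²·K).
τ = 182 days = 1.57×10^7 s.
λ = C / τ = 1.76×10^8 / 1.57×10^7 = 11.2 W/(m²·K).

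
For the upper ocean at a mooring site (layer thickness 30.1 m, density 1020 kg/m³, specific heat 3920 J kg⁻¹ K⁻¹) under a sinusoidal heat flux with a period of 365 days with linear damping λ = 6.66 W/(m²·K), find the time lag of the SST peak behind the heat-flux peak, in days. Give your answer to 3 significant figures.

Areal heat capacity C = ρ c_p D = 1020 × 3920 × 30.1 = 1.20×10^8 J/(m²·K).
ω = 2π / 3.15×10^7 s = 1.99×10^-7 s⁻¹.
Phase lag φ = arctan(Cω/λ) = arctan(24.0/6.66) = 1.30 rad.
Time lag = φ / ω = 1.30 / 1.99×10^-7 = 6.52×10^6 s = 75.5 days.

75.5 days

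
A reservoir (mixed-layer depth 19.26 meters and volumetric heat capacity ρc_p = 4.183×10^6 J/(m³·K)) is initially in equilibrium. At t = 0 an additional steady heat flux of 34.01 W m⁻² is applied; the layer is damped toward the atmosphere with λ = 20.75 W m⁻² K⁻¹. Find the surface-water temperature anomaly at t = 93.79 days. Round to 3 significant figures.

1.44 K

Areal heat capacity C = ρc_p × D = 4.183×10^6 × 19.26 = 8.06×10^7 J/(m²·K).
τ = C / λ = 8.06×10^7 / 20.75 = 3.88×10^6 s.
Equilibrium anomaly ΔT_eq = F / λ = 34.01 / 20.75 = 1.64 K.
t = 93.79 days = 8.10×10^6 s, so t/τ = 2.09.
ΔT(t) = ΔT_eq (1 − e^(−t/τ)) = 1.64 × (1 − e^−2.09) = 1.44 K.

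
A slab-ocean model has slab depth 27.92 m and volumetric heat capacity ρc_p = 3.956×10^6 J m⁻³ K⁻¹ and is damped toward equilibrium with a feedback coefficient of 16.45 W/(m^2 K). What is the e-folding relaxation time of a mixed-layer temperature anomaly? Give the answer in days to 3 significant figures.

Areal heat capacity C = ρc_p × D = 3.956×10^6 × 27.92 = 1.10×10^8 J/(m^2 K).
Relaxation time τ = C / λ = 1.10×10^8 / 16.45 = 6.71×10^6 s.
In days: 6.71×10^6 s / (86400 s/day) = 77.7 days.

77.7 days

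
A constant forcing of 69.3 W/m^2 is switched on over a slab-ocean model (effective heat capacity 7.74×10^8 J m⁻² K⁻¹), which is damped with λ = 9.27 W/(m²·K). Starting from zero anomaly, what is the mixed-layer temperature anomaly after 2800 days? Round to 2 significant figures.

Areal heat capacity C = 7.74×10^8 J m⁻² K⁻¹ (given).
τ = C / λ = 7.74×10^8 / 9.27 = 8.35×10^7 s.
Equilibrium anomaly ΔT_eq = F / λ = 69.3 / 9.27 = 7.48 K.
t = 2800 days = 2.42×10^8 s, so t/τ = 2.90.
ΔT(t) = ΔT_eq (1 − e^(−t/τ)) = 7.48 × (1 − e^−2.90) = 7.06 K.

7.1 K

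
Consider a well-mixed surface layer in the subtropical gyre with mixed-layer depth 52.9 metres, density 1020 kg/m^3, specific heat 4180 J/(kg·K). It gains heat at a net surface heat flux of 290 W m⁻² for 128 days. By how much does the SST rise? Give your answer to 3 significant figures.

Areal heat capacity C = ρ c_p D = 1020 × 4180 × 52.9 = 2.26×10^8 J/(m²·K).
Net heat input Q = F Δt = 290 × (128 days × 86400 s/day) = 3.21×10^9 J/m².
ΔT = Q / C = 3.21×10^9 / 2.26×10^8 = 14.2 K.

14.2 K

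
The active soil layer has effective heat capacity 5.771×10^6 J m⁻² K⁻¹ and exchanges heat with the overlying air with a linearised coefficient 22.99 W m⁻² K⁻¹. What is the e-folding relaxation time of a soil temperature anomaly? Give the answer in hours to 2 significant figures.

70 hours

Areal heat capacity C = 5.771×10^6 J m⁻² K⁻¹ (given).
Relaxation time τ = C / λ = 5.77×10^6 / 22.99 = 2.51×10^5 s.
In hours: 2.51×10^5 s / (3600 s/hour) = 69.7 hours.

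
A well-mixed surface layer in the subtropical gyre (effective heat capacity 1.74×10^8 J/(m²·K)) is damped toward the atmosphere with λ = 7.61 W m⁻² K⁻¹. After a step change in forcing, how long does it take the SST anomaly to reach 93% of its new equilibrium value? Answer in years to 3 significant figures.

Areal heat capacity C = 1.74×10^8 J/(m²·K) (given).
τ = C / λ = 1.74×10^8 / 7.61 = 2.29×10^7 s.
Fraction reached: 1 − e^(−t/τ) = 0.93 ⇒ t = −τ ln(1 − 0.93) = τ × 2.66.
t = 6.08×10^7 s = 1.93 years.

1.93 years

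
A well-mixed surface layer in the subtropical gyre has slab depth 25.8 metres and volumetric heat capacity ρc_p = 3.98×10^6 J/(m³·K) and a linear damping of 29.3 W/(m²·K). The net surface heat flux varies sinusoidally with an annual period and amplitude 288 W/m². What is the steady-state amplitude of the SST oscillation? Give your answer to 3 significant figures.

Areal heat capacity C = ρc_p × D = 3.98×10^6 × 25.8 = 1.03×10^8 J/(m²·K).
Angular frequency ω = 2π / T = 2π / 3.15×10^7 s = 1.99×10^-7 s⁻¹.
√((Cω)² + λ²) = √((20.5)² + 29.3²) = 35.7 W/(m²·K).
Amplitude A = F₀ / √((Cω)²+λ²) = 288 / 35.7 = 8.06 K.

8.06 K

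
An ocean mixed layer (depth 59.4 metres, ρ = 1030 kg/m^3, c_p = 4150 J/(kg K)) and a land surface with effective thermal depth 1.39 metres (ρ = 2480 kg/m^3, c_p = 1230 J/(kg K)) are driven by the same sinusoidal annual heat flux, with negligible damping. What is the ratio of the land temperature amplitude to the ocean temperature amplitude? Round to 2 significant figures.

60

C_ocean = 1030 × 4150 × 59.4 = 2.54×10^8 J/(m²·K).
C_land = 2480 × 1230 × 1.39 = 4.24×10^6 J/(m²·K).
Undamped amplitude ∝ 1/C, so A_land/A_ocean = C_ocean/C_land = 59.9.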